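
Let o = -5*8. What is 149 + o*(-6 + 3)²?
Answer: -211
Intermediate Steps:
o = -40
149 + o*(-6 + 3)² = 149 - 40*(-6 + 3)² = 149 - 40*(-3)² = 149 - 40*9 = 149 - 360 = -211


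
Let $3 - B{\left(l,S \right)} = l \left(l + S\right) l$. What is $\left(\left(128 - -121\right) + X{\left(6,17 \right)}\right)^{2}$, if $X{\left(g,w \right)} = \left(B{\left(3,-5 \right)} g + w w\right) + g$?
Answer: $448900$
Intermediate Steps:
$B{\left(l,S \right)} = 3 - l^{2} \left(S + l\right)$ ($B{\left(l,S \right)} = 3 - l \left(l + S\right) l = 3 - l \left(S + l\right) l = 3 - l^{2} \left(S + l\right)$)
$X{\left(g,w \right)} = w^{2} + 22 g$ ($X{\left(g,w \right)} = \left(\left(3 - 3^{3} - - 5 \cdot 3^{2}\right) g + w w\right) + g = \left(\left(3 - 27 - \left(-5\right) 9\right) g + w^{2}\right) + g = \left(\left(3 - 27 + 45\right) g + w^{2}\right) + g = \left(21 g + w^{2}\right) + g = \left(w^{2} + 21 g\right) + g = w^{2} + 22 g$)
$\left(\left(128 - -121\right) + X{\left(6,17 \right)}\right)^{2} = \left(\left(128 - -121\right) + \left(17^{2} + 22 \cdot 6\right)\right)^{2} = \left(\left(128 + 121\right) + \left(289 + 132\right)\right)^{2} = \left(249 + 421\right)^{2} = 670^{2} = 448900$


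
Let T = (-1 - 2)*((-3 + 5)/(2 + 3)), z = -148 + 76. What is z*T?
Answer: 432/5 ≈ 86.400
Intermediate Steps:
z = -72
T = -6/5 ≈ -1.2000
z*T = -72*(-6/5) = 432/5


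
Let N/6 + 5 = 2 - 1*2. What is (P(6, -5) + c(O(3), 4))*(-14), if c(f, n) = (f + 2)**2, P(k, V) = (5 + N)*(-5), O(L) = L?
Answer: -2100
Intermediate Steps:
N = -30 (N = -30 + 6*(2 - 1*2) = -30 + 6*(2 - 2) = -30 + 6*0 = -30 + 0 = -30)
P(k, V) = 125 (P(k, V) = (5 - 30)*(-5) = -25*(-5) = 125)
c(f, n) = (2 + f)**2
(P(6, -5) + c(O(3), 4))*(-14) = (125 + (2 + 3)**2)*(-14) = (125 + 5**2)*(-14) = (125 + 25)*(-14) = 150*(-14) = -2100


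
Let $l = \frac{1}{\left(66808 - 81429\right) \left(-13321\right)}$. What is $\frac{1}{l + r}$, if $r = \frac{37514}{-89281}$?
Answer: $- \frac{17388933690821}{7306464426993} \approx -2.3799$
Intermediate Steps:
$r = - \frac{37514}{89281}$ ($r = 37514 \left(- \frac{1}{89281}\right) = - \frac{37514}{89281} \approx -0.42018$)
$l = \frac{1}{194766341}$ ($l = \frac{1}{-14621} \left(- \frac{1}{13321}\right) = \left(- \frac{1}{14621}\right) \left(- \frac{1}{13321}\right) = \frac{1}{194766341} \approx 5.1344 \cdot 10^{-9}$)
$\frac{1}{l + r} = \frac{1}{\frac{1}{194766341} - \frac{37514}{89281}} = \frac{1}{- \frac{7306464426993}{17388933690821}} = - \frac{17388933690821}{7306464426993}$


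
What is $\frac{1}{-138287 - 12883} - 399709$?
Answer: $- \frac{60424009531}{151170} \approx -3.9971 \cdot 10^{5}$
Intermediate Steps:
$\frac{1}{-138287 - 12883} - 399709 = \frac{1}{-151170} - 399709 = - \frac{1}{151170} - 399709 = - \frac{60424009531}{151170}$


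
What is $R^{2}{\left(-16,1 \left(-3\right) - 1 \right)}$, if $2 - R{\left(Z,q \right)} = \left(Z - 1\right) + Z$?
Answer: $1225$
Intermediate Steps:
$R{\left(Z,q \right)} = 3 - 2 Z$ ($R{\left(Z,q \right)} = 2 - \left(\left(Z - 1\right) + Z\right) = 2 - \left(\left(-1 + Z\right) + Z\right) = 2 - \left(-1 + 2 Z\right) = 3 - 2 Z$)
$R^{2}{\left(-16,1 \left(-3\right) - 1 \right)} = \left(3 - -32\right)^{2} = \left(3 + 32\right)^{2} = 35^{2} = 1225$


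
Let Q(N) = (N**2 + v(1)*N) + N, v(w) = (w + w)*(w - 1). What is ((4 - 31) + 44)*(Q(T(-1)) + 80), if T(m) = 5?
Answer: 1870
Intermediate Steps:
v(w) = 2*w*(-1 + w) (v(w) = (2*w)*(-1 + w) = 2*w*(-1 + w))
Q(N) = N + N**2 (Q(N) = (N**2 + (2*1*(-1 + 1))*N) + N = (N**2 + (2*1*0)*N) + N = (N**2 + 0*N) + N = (N**2 + 0) + N = N**2 + N = N + N**2)
((4 - 31) + 44)*(Q(T(-1)) + 80) = ((4 - 31) + 44)*(5*(1 + 5) + 80) = (-27 + 44)*(5*6 + 80) = 17*(30 + 80) = 17*110 = 1870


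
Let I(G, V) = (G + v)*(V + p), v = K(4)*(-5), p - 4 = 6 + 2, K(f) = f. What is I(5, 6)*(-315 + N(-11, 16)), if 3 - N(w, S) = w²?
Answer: 116910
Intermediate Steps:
p = 12 (p = 4 + (6 + 2) = 4 + 8 = 12)
v = -20 (v = 4*(-5) = -20)
N(w, S) = 3 - w²
I(G, V) = (-20 + G)*(12 + V) (I(G, V) = (G - 20)*(V + 12) = (-20 + G)*(12 + V))
I(5, 6)*(-315 + N(-11, 16)) = (-240 - 20*6 + 12*5 + 5*6)*(-315 + (3 - 1*(-11)²)) = (-240 - 120 + 60 + 30)*(-315 + (3 - 1*121)) = -270*(-315 + (3 - 121)) = -270*(-315 - 118) = -270*(-433) = 116910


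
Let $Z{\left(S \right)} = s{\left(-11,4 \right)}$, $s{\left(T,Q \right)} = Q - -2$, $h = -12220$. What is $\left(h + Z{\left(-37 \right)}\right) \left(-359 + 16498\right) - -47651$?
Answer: $-197074095$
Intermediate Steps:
$s{\left(T,Q \right)} = 2 + Q$ ($s{\left(T,Q \right)} = Q + 2 = 2 + Q$)
$Z{\left(S \right)} = 6$ ($Z{\left(S \right)} = 2 + 4 = 6$)
$\left(h + Z{\left(-37 \right)}\right) \left(-359 + 16498\right) - -47651 = \left(-12220 + 6\right) \left(-359 + 16498\right) - -47651 = \left(-12214\right) 16139 + 47651 = -197121746 + 47651 = -197074095$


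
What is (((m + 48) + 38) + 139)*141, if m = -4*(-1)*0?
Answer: 31725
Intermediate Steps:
m = 0 (m = 4*0 = 0)
(((m + 48) + 38) + 139)*141 = (((0 + 48) + 38) + 139)*141 = ((48 + 38) + 139)*141 = (86 + 139)*141 = 225*141 = 31725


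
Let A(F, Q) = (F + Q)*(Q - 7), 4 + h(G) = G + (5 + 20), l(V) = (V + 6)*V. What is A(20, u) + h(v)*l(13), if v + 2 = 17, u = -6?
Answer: 8710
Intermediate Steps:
l(V) = V*(6 + V) (l(V) = (6 + V)*V = V*(6 + V))
v = 15 (v = -2 + 17 = 15)
h(G) = 21 + G (h(G) = -4 + (G + (5 + 20)) = -4 + (G + 25) = -4 + (25 + G) = 21 + G)
A(F, Q) = (-7 + Q)*(F + Q) (A(F, Q) = (F + Q)*(-7 + Q) = (-7 + Q)*(F + Q))
A(20, u) + h(v)*l(13) = ((-6)**2 - 7*20 - 7*(-6) + 20*(-6)) + (21 + 15)*(13*(6 + 13)) = (36 - 140 + 42 - 120) + 36*(13*19) = -182 + 36*247 = -182 + 8892 = 8710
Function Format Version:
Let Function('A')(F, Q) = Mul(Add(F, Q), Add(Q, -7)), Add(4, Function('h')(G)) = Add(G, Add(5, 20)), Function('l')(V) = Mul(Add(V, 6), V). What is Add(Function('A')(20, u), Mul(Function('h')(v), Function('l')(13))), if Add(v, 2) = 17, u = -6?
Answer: 8710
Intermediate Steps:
Function('l')(V) = Mul(V, Add(6, V)) (Function('l')(V) = Mul(Add(6, V), V) = Mul(V, Add(6, V)))
v = 15 (v = Add(-2, 17) = 15)
Function('h')(G) = Add(21, G) (Function('h')(G) = Add(-4, Add(G, Add(5, 20))) = Add(-4, Add(G, 25)) = Add(-4, Add(25, G)) = Add(21, G))
Function('A')(F, Q) = Mul(Add(-7, Q), Add(F, Q)) (Function('A')(F, Q) = Mul(Add(F, Q), Add(-7, Q)) = Mul(Add(-7, Q), Add(F, Q)))
Add(Function('A')(20, u), Mul(Function('h')(v), Function('l')(13))) = Add(Add(Pow(-6, 2), Mul(-7, 20), Mul(-7, -6), Mul(20, -6)), Mul(Add(21, 15), Mul(13, Add(6, 13)))) = Add(Add(36, -140, 42, -120), Mul(36, Mul(13, 19))) = Add(-182, Mul(36, 247)) = Add(-182, 8892) = 8710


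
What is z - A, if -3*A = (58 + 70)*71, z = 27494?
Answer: 91570/3 ≈ 30523.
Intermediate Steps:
A = -9088/3 (A = -(58 + 70)*71/3 = -128*71/3 = -⅓*9088 = -9088/3 ≈ -3029.3)
z - A = 27494 - 1*(-9088/3) = 27494 + 9088/3 = 91570/3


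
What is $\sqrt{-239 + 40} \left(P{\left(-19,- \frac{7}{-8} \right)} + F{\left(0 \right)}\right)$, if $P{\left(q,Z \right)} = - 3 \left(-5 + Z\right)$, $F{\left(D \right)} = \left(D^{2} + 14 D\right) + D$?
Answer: $\frac{99 i \sqrt{199}}{8} \approx 174.57 i$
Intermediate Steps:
$F{\left(D \right)} = D^{2} + 15 D$
$P{\left(q,Z \right)} = 15 - 3 Z$
$\sqrt{-239 + 40} \left(P{\left(-19,- \frac{7}{-8} \right)} + F{\left(0 \right)}\right) = \sqrt{-239 + 40} \left(\left(15 - 3 \left(- \frac{7}{-8}\right)\right) + 0 \left(15 + 0\right)\right) = \sqrt{-199} \left(\left(15 - 3 \left(\left(-7\right) \left(- \frac{1}{8}\right)\right)\right) + 0 \cdot 15\right) = i \sqrt{199} \left(\left(15 - \frac{21}{8}\right) + 0\right) = i \sqrt{199} \left(\frac{99}{8} + 0\right) = i \sqrt{199} \cdot \frac{99}{8} = \frac{99 i \sqrt{199}}{8}$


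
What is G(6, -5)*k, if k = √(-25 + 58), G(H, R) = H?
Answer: 6*√33 ≈ 34.467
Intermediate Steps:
k = √33 ≈ 5.7446
G(6, -5)*k = 6*√33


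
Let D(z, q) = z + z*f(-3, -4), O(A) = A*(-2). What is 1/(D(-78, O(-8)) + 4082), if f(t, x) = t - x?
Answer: 1/3926 ≈ 0.00025471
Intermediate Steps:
O(A) = -2*A
D(z, q) = 2*z (D(z, q) = z + z*(-3 - 1*(-4)) = z + z*(-3 + 4) = z + z*1 = z + z = 2*z)
1/(D(-78, O(-8)) + 4082) = 1/(2*(-78) + 4082) = 1/(-156 + 4082) = 1/3926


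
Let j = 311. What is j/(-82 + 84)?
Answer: 311/2 ≈ 155.50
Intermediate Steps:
j/(-82 + 84) = 311/(-82 + 84) = 311/2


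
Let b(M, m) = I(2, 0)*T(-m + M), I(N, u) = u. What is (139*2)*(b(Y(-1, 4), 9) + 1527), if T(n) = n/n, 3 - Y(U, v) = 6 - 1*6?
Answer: 424506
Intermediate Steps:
Y(U, v) = 3 (Y(U, v) = 3 - (6 - 1*6) = 3 - (6 - 6) = 3 - 1*0 = 3 + 0 = 3)
T(n) = 1
b(M, m) = 0 (b(M, m) = 0*1 = 0)
(139*2)*(b(Y(-1, 4), 9) + 1527) = (139*2)*(0 + 1527) = 278*1527 = 424506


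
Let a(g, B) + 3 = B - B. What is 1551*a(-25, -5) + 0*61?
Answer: -4653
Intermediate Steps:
a(g, B) = -3 (a(g, B) = -3 + (B - B) = -3 + 0 = -3)
1551*a(-25, -5) + 0*61 = 1551*(-3) + 0*61 = -4653 + 0 = -4653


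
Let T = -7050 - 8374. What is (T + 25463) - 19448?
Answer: -9409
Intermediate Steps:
T = -15424
(T + 25463) - 19448 = (-15424 + 25463) - 19448 = 10039 - 19448 = -9409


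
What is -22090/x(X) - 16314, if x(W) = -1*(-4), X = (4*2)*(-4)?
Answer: -43673/2 ≈ -21837.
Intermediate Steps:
X = -32 (X = 8*(-4) = -32)
x(W) = 4
-22090/x(X) - 16314 = -22090/4 - 16314 = -22090*¼ - 16314 = -11045/2 - 16314 = -43673/2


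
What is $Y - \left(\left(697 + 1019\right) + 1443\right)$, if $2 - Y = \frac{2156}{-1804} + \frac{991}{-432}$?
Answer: $- \frac{55854985}{17712} \approx -3153.5$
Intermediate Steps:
$Y = \frac{97223}{17712}$ ($Y = 2 - \left(\frac{2156}{-1804} + \frac{991}{-432}\right) = 2 - \left(2156 \left(- \frac{1}{1804}\right) + 991 \left(- \frac{1}{432}\right)\right) = 2 - \left(- \frac{49}{41} - \frac{991}{432}\right) = 2 - - \frac{61799}{17712} = 2 + \frac{61799}{17712} = \frac{97223}{17712} \approx 5.4891$)
$Y - \left(\left(697 + 1019\right) + 1443\right) = \frac{97223}{17712} - \left(\left(697 + 1019\right) + 1443\right) = \frac{97223}{17712} - \left(1716 + 1443\right) = \frac{97223}{17712} - 3159 = - \frac{55854985}{17712}$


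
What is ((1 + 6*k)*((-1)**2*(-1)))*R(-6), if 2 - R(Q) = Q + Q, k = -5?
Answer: 406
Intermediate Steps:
R(Q) = 2 - 2*Q (R(Q) = 2 - (Q + Q) = 2 - 2*Q)
((1 + 6*k)*((-1)**2*(-1)))*R(-6) = ((1 + 6*(-5))*((-1)**2*(-1)))*(2 - 2*(-6)) = ((1 - 30)*(1*(-1)))*(2 + 12) = -29*(-1)*14 = 29*14 = 406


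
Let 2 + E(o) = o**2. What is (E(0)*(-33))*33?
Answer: 2178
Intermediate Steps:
E(o) = -2 + o**2
(E(0)*(-33))*33 = ((-2 + 0**2)*(-33))*33 = ((-2 + 0)*(-33))*33 = -2*(-33)*33 = 66*33 = 2178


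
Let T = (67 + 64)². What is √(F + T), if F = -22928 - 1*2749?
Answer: 2*I*√2129 ≈ 92.282*I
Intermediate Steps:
F = -25677 (F = -22928 - 2749 = -25677)
T = 17161 (T = 131² = 17161)
√(F + T) = √(-25677 + 17161) = √(-8516) = 2*I*√2129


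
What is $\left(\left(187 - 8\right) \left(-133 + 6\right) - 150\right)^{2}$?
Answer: $523631689$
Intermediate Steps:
$\left(\left(187 - 8\right) \left(-133 + 6\right) - 150\right)^{2} = \left(179 \left(-127\right) - 150\right)^{2} = \left(-22733 - 150\right)^{2} = \left(-22883\right)^{2} = 523631689$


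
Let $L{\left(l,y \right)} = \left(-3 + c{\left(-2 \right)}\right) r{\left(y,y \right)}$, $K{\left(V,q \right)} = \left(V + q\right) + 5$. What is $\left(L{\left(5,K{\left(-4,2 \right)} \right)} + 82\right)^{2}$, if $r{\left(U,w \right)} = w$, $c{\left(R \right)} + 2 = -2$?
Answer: $3721$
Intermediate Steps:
$K{\left(V,q \right)} = 5 + V + q$
$c{\left(R \right)} = -4$ ($c{\left(R \right)} = -2 - 2 = -4$)
$L{\left(l,y \right)} = - 7 y$ ($L{\left(l,y \right)} = \left(-3 - 4\right) y = - 7 y$)
$\left(L{\left(5,K{\left(-4,2 \right)} \right)} + 82\right)^{2} = \left(- 7 \left(5 - 4 + 2\right) + 82\right)^{2} = \left(\left(-7\right) 3 + 82\right)^{2} = \left(-21 + 82\right)^{2} = 61^{2} = 3721$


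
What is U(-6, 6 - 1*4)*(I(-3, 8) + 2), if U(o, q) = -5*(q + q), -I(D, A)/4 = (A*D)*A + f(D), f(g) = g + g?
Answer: -15880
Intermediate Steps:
f(g) = 2*g
I(D, A) = -8*D - 4*D*A**2 (I(D, A) = -4*((A*D)*A + 2*D) = -4*(D*A**2 + 2*D) = -4*(2*D + D*A**2) = -8*D - 4*D*A**2)
U(o, q) = -10*q
U(-6, 6 - 1*4)*(I(-3, 8) + 2) = (-10*(6 - 1*4))*(4*(-3)*(-2 - 1*8**2) + 2) = (-10*(6 - 4))*(4*(-3)*(-2 - 1*64) + 2) = (-10*2)*(4*(-3)*(-2 - 64) + 2) = -20*(4*(-3)*(-66) + 2) = -20*(792 + 2) = -20*794 = -15880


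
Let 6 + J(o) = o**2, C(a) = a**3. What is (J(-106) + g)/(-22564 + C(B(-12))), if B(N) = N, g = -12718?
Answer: 372/6073 ≈ 0.061255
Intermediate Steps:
J(o) = -6 + o**2
(J(-106) + g)/(-22564 + C(B(-12))) = ((-6 + (-106)**2) - 12718)/(-22564 + (-12)**3) = ((-6 + 11236) - 12718)/(-22564 - 1728) = (11230 - 12718)/(-24292) = -1488*(-1/24292) = 372/6073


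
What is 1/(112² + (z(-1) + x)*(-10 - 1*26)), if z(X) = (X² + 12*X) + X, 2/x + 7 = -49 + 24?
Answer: 4/51913 ≈ 7.7052e-5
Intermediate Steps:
x = -1/16 (x = 2/(-7 + (-49 + 24)) = 2/(-7 - 25) = 2/(-32) = 2*(-1/32) = -1/16 ≈ -0.062500)
z(X) = X² + 13*X
1/(112² + (z(-1) + x)*(-10 - 1*26)) = 1/(112² + (-(13 - 1) - 1/16)*(-10 - 1*26)) = 1/(12544 + (-1*12 - 1/16)*(-10 - 26)) = 1/(12544 + (-12 - 1/16)*(-36)) = 1/(12544 - 193/16*(-36)) = 1/(12544 + 1737/4) = 1/(51913/4) = 4/51913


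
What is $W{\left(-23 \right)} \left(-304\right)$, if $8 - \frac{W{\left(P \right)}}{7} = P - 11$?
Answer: $-89376$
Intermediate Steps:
$W{\left(P \right)} = 133 - 7 P$ ($W{\left(P \right)} = 56 - 7 \left(P - 11\right) = 56 - 7 \left(-11 + P\right) = 56 - \left(-77 + 7 P\right) = 133 - 7 P$)
$W{\left(-23 \right)} \left(-304\right) = \left(133 - -161\right) \left(-304\right) = \left(133 + 161\right) \left(-304\right) = 294 \left(-304\right) = -89376$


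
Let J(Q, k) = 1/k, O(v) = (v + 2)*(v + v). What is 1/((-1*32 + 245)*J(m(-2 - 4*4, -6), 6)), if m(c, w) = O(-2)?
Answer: 2/71 ≈ 0.028169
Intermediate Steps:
O(v) = 2*v*(2 + v) (O(v) = (2 + v)*(2*v) = 2*v*(2 + v))
m(c, w) = 0 (m(c, w) = 2*(-2)*(2 - 2) = 2*(-2)*0 = 0)
1/((-1*32 + 245)*J(m(-2 - 4*4, -6), 6)) = 1/((-1*32 + 245)/6) = 1/((-32 + 245)*(⅙)) = 1/(213*(⅙)) = 1/(71/2) = 2/71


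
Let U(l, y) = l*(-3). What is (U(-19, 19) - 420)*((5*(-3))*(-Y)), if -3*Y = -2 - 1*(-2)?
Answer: 0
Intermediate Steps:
Y = 0 (Y = -(-2 - 1*(-2))/3 = -(-2 + 2)/3 = -⅓*0 = 0)
U(l, y) = -3*l
(U(-19, 19) - 420)*((5*(-3))*(-Y)) = (-3*(-19) - 420)*((5*(-3))*(-1*0)) = (57 - 420)*(-15*0) = -363*0 = 0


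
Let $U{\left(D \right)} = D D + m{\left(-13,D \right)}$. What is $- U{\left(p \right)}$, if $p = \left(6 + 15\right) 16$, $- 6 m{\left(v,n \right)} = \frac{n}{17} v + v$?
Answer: $- \frac{11519981}{102} \approx -1.1294 \cdot 10^{5}$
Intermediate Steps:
$m{\left(v,n \right)} = - \frac{v}{6} - \frac{n v}{102}$ ($m{\left(v,n \right)} = - \frac{\frac{n}{17} v + v}{6} = - \frac{\frac{n v}{17} + v}{6} = - \frac{v + \frac{n v}{17}}{6} = - \frac{v}{6} - \frac{n v}{102}$)
$p = 336$ ($p = 21 \cdot 16 = 336$)
$U{\left(D \right)} = \frac{13}{6} + D^{2} + \frac{13 D}{102}$ ($U{\left(D \right)} = D D - - \frac{13 \left(17 + D\right)}{102} = D^{2} + \left(\frac{13}{6} + \frac{13 D}{102}\right) = \frac{13}{6} + D^{2} + \frac{13 D}{102}$)
$- U{\left(p \right)} = - (\frac{13}{6} + 336^{2} + \frac{13}{102} \cdot 336) = - (\frac{13}{6} + 112896 + \frac{728}{17}) = \left(-1\right) \frac{11519981}{102} = - \frac{11519981}{102}$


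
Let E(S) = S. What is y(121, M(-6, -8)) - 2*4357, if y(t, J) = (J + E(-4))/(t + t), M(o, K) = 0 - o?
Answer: -1054393/121 ≈ -8714.0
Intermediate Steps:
M(o, K) = -o
y(t, J) = (-4 + J)/(2*t) (y(t, J) = (J - 4)/(t + t) = (-4 + J)/((2*t)) = (-4 + J)*(1/(2*t)) = (-4 + J)/(2*t))
y(121, M(-6, -8)) - 2*4357 = (½)*(-4 - 1*(-6))/121 - 2*4357 = (½)*(1/121)*(-4 + 6) - 1*8714 = (½)*(1/121)*2 - 8714 = 1/121 - 8714 = -1054393/121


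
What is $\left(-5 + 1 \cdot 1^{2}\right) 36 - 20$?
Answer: $-164$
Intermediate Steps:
$\left(-5 + 1 \cdot 1^{2}\right) 36 - 20 = \left(-5 + 1 \cdot 1\right) 36 - 20 = \left(-5 + 1\right) 36 - 20 = \left(-4\right) 36 - 20 = -144 - 20 = -164$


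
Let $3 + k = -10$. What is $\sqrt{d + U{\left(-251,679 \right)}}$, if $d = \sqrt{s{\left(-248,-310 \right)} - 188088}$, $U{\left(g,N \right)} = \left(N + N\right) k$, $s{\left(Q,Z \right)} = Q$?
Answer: $\sqrt{-17654 + 4 i \sqrt{11771}} \approx 1.633 + 132.88 i$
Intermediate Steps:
$k = -13$ ($k = -3 - 10 = -13$)
$U{\left(g,N \right)} = - 26 N$ ($U{\left(g,N \right)} = \left(N + N\right) \left(-13\right) = 2 N \left(-13\right) = - 26 N$)
$d = 4 i \sqrt{11771}$ ($d = \sqrt{-248 - 188088} = \sqrt{-188336} = 4 i \sqrt{11771} \approx 433.98 i$)
$\sqrt{d + U{\left(-251,679 \right)}} = \sqrt{4 i \sqrt{11771} - 17654} = \sqrt{-17654 + 4 i \sqrt{11771}}$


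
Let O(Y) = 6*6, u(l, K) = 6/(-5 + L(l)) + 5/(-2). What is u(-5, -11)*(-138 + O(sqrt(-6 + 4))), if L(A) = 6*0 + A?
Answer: 1581/5 ≈ 316.20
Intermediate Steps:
L(A) = A (L(A) = 0 + A = A)
u(l, K) = -5/2 + 6/(-5 + l) (u(l, K) = 6/(-5 + l) + 5/(-2) = 6/(-5 + l) + 5*(-1/2) = 6/(-5 + l) - 5/2 = -5/2 + 6/(-5 + l))
O(Y) = 36
u(-5, -11)*(-138 + O(sqrt(-6 + 4))) = ((37 - 5*(-5))/(2*(-5 - 5)))*(-138 + 36) = ((1/2)*(37 + 25)/(-10))*(-102) = ((1/2)*(-1/10)*62)*(-102) = -31/10*(-102) = 1581/5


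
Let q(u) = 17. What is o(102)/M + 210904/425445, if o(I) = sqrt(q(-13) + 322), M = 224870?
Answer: 210904/425445 + sqrt(339)/224870 ≈ 0.49581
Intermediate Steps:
o(I) = sqrt(339) (o(I) = sqrt(17 + 322) = sqrt(339))
o(102)/M + 210904/425445 = sqrt(339)/224870 + 210904/425445 = 210904/425445 + sqrt(339)/224870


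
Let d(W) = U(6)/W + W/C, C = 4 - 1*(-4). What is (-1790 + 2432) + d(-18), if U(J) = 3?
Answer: 7675/12 ≈ 639.58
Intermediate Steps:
C = 8 (C = 4 + 4 = 8)
d(W) = 3/W + W/8
(-1790 + 2432) + d(-18) = (-1790 + 2432) + (3/(-18) + (⅛)*(-18)) = 642 + (3*(-1/18) - 9/4) = 642 + (-⅙ - 9/4) = 642 - 29/12 = 7675/12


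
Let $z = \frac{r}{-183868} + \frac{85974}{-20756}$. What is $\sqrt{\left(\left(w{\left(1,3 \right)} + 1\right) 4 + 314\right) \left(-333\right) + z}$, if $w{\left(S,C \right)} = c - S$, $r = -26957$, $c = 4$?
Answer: $\frac{i \sqrt{25008844028221865065195}}{477045526} \approx 331.5 i$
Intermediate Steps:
$w{\left(S,C \right)} = 4 - S$
$z = - \frac{3812086985}{954091052}$ ($z = - \frac{26957}{-183868} + \frac{85974}{-20756} = \left(-26957\right) \left(- \frac{1}{183868}\right) + 85974 \left(- \frac{1}{20756}\right) = \frac{26957}{183868} - \frac{42987}{10378} = - \frac{3812086985}{954091052} \approx -3.9955$)
$\sqrt{\left(\left(w{\left(1,3 \right)} + 1\right) 4 + 314\right) \left(-333\right) + z} = \sqrt{\left(\left(\left(4 - 1\right) + 1\right) 4 + 314\right) \left(-333\right) - \frac{3812086985}{954091052}} = \sqrt{\left(\left(3 + 1\right) 4 + 314\right) \left(-333\right) - \frac{3812086985}{954091052}} = \sqrt{\left(4 \cdot 4 + 314\right) \left(-333\right) - \frac{3812086985}{954091052}} = \sqrt{\left(16 + 314\right) \left(-333\right) - \frac{3812086985}{954091052}} = \sqrt{330 \left(-333\right) - \frac{3812086985}{954091052}} = \sqrt{-109890 - \frac{3812086985}{954091052}} = \sqrt{- \frac{104848877791265}{954091052}} = \frac{i \sqrt{25008844028221865065195}}{477045526}$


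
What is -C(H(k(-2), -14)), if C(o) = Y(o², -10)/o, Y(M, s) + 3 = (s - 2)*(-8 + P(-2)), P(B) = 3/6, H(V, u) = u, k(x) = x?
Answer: 87/14 ≈ 6.2143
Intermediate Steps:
P(B) = ½ (P(B) = 3*(⅙) = ½)
Y(M, s) = 12 - 15*s/2 (Y(M, s) = -3 + (s - 2)*(-8 + ½) = -3 + (-2 + s)*(-15/2) = -3 + (15 - 15*s/2) = 12 - 15*s/2)
C(o) = 87/o (C(o) = (12 - 15/2*(-10))/o = (12 + 75)/o = 87/o)
-C(H(k(-2), -14)) = -87/(-14) = -87*(-1)/14 = -1*(-87/14) = 87/14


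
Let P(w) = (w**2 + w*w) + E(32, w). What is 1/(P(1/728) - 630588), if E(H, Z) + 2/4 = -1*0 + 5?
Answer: -264992/167099582831 ≈ -1.5858e-6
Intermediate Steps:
E(H, Z) = 9/2 (E(H, Z) = -1/2 + (-1*0 + 5) = -1/2 + (0 + 5) = -1/2 + 5 = 9/2)
P(w) = 9/2 + 2*w**2 (P(w) = (w**2 + w*w) + 9/2 = (w**2 + w**2) + 9/2 = 2*w**2 + 9/2 = 9/2 + 2*w**2)
1/(P(1/728) - 630588) = 1/((9/2 + 2*(1/728)**2) - 630588) = 1/((9/2 + 2*(1/529984)) - 630588) = 1/((9/2 + 1/264992) - 630588) = 1/(1192465/264992 - 630588) = 1/(-167099582831/264992) = -264992/167099582831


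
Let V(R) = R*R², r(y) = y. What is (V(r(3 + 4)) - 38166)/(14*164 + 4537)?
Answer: -37823/6833 ≈ -5.5353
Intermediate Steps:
V(R) = R³
(V(r(3 + 4)) - 38166)/(14*164 + 4537) = ((3 + 4)³ - 38166)/(14*164 + 4537) = (7³ - 38166)/(2296 + 4537) = (343 - 38166)/6833 = -37823*1/6833 = -37823/6833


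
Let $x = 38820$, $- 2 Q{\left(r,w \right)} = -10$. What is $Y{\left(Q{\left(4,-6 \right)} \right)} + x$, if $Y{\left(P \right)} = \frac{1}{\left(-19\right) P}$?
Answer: $\frac{3687899}{95} \approx 38820.0$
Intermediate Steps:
$Q{\left(r,w \right)} = 5$ ($Q{\left(r,w \right)} = \left(- \frac{1}{2}\right) \left(-10\right) = 5$)
$Y{\left(P \right)} = - \frac{1}{19 P}$
$Y{\left(Q{\left(4,-6 \right)} \right)} + x = - \frac{1}{19 \cdot 5} + 38820 = \left(- \frac{1}{19}\right) \frac{1}{5} + 38820 = - \frac{1}{95} + 38820 = \frac{3687899}{95}$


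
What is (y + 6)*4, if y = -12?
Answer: -24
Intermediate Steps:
(y + 6)*4 = (-12 + 6)*4 = -6*4 = -24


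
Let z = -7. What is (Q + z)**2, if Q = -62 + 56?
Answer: 169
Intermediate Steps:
Q = -6
(Q + z)**2 = (-6 - 7)**2 = (-13)**2 = 169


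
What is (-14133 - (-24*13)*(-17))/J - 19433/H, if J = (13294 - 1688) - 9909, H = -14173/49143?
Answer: 1620352593942/24051581 ≈ 67370.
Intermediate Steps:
H = -14173/49143 (H = -14173*1/49143 = -14173/49143 ≈ -0.28840)
J = 1697 (J = 11606 - 9909 = 1697)
(-14133 - (-24*13)*(-17))/J - 19433/H = (-14133 - (-24*13)*(-17))/1697 - 19433/(-14173/49143) = (-14133 - (-312)*(-17))*(1/1697) - 19433*(-49143/14173) = (-14133 - 1*5304)*(1/1697) + 954995919/14173 = (-14133 - 5304)*(1/1697) + 954995919/14173 = -19437*1/1697 + 954995919/14173 = -19437/1697 + 954995919/14173 = 1620352593942/24051581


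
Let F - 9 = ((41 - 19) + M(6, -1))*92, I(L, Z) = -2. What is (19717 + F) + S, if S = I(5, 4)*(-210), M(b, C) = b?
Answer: 22722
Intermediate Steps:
S = 420 (S = -2*(-210) = 420)
F = 2585 (F = 9 + ((41 - 19) + 6)*92 = 9 + (22 + 6)*92 = 9 + 28*92 = 9 + 2576 = 2585)
(19717 + F) + S = (19717 + 2585) + 420 = 22302 + 420 = 22722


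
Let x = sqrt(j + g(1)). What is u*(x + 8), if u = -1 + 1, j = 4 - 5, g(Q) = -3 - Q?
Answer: 0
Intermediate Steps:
j = -1
u = 0
x = I*sqrt(5) (x = sqrt(-1 + (-3 - 1*1)) = sqrt(-1 + (-3 - 1)) = sqrt(-1 - 4) = sqrt(-5) = I*sqrt(5) ≈ 2.2361*I)
u*(x + 8) = 0*(I*sqrt(5) + 8) = 0*(8 + I*sqrt(5)) = 0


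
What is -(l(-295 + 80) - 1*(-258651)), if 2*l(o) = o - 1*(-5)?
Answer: -258546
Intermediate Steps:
l(o) = 5/2 + o/2 (l(o) = (o - 1*(-5))/2 = (o + 5)/2 = (5 + o)/2 = 5/2 + o/2)
-(l(-295 + 80) - 1*(-258651)) = -((5/2 + (-295 + 80)/2) - 1*(-258651)) = -((5/2 + (1/2)*(-215)) + 258651) = -((5/2 - 215/2) + 258651) = -(-105 + 258651) = -1*258546 = -258546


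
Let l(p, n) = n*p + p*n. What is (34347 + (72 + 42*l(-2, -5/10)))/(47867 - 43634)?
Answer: 11501/1411 ≈ 8.1510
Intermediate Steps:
l(p, n) = 2*n*p (l(p, n) = n*p + n*p = 2*n*p)
(34347 + (72 + 42*l(-2, -5/10)))/(47867 - 43634) = (34347 + (72 + 42*(2*(-5/10)*(-2))))/(47867 - 43634) = (34347 + (72 + 42*(2*(-5*⅒)*(-2))))/4233 = (34347 + (72 + 42*(2*(-½)*(-2))))*(1/4233) = (34347 + (72 + 42*2))*(1/4233) = (34347 + (72 + 84))*(1/4233) = (34347 + 156)*(1/4233) = 34503*(1/4233) = 11501/1411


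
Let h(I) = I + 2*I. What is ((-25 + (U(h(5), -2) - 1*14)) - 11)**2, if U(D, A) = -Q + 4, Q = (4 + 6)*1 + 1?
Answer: 3249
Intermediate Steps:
Q = 11 (Q = 10*1 + 1 = 10 + 1 = 11)
h(I) = 3*I
U(D, A) = -7 (U(D, A) = -1*11 + 4 = -11 + 4 = -7)
((-25 + (U(h(5), -2) - 1*14)) - 11)**2 = ((-25 + (-7 - 1*14)) - 11)**2 = ((-25 + (-7 - 14)) - 11)**2 = ((-25 - 21) - 11)**2 = (-46 - 11)**2 = (-57)**2 = 3249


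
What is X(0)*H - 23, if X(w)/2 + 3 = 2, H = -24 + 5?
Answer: 15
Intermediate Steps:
H = -19
X(w) = -2 (X(w) = -6 + 2*2 = -6 + 4 = -2)
X(0)*H - 23 = -2*(-19) - 23 = 38 - 23 = 15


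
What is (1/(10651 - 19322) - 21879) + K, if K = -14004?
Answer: -311141494/8671 ≈ -35883.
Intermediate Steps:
(1/(10651 - 19322) - 21879) + K = (1/(10651 - 19322) - 21879) - 14004 = (1/(-8671) - 21879) - 14004 = (-1/8671 - 21879) - 14004 = -189712810/8671 - 14004 = -311141494/8671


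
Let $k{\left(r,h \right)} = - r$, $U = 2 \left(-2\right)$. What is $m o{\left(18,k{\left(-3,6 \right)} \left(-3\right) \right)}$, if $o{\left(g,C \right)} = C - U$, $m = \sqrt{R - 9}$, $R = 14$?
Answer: $- 5 \sqrt{5} \approx -11.18$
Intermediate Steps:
$U = -4$
$m = \sqrt{5}$ ($m = \sqrt{14 - 9} = \sqrt{5} \approx 2.2361$)
$o{\left(g,C \right)} = 4 + C$ ($o{\left(g,C \right)} = C - -4 = C + 4 = 4 + C$)
$m o{\left(18,k{\left(-3,6 \right)} \left(-3\right) \right)} = \sqrt{5} \left(4 + \left(-1\right) \left(-3\right) \left(-3\right)\right) = \sqrt{5} \left(4 + 3 \left(-3\right)\right) = \sqrt{5} \left(4 - 9\right) = \sqrt{5} \left(-5\right) = - 5 \sqrt{5}$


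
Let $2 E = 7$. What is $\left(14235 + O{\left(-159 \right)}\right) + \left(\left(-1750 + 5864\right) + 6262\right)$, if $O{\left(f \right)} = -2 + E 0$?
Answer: $24609$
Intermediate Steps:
$E = \frac{7}{2}$ ($E = \frac{1}{2} \cdot 7 = \frac{7}{2} \approx 3.5$)
$O{\left(f \right)} = -2$ ($O{\left(f \right)} = -2 + \frac{7}{2} \cdot 0 = -2 + 0 = -2$)
$\left(14235 + O{\left(-159 \right)}\right) + \left(\left(-1750 + 5864\right) + 6262\right) = \left(14235 - 2\right) + \left(\left(-1750 + 5864\right) + 6262\right) = 14233 + \left(4114 + 6262\right) = 14233 + 10376 = 24609$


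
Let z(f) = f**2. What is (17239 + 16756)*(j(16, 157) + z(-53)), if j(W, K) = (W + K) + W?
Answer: 101917010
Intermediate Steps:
j(W, K) = K + 2*W (j(W, K) = (K + W) + W = K + 2*W)
(17239 + 16756)*(j(16, 157) + z(-53)) = (17239 + 16756)*((157 + 2*16) + (-53)**2) = 33995*((157 + 32) + 2809) = 33995*(189 + 2809) = 33995*2998 = 101917010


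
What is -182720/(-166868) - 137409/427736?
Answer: 13806689227/17843862712 ≈ 0.77375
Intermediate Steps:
-182720/(-166868) - 137409/427736 = -182720*(-1/166868) - 137409*1/427736 = 45680/41717 - 137409/427736 = 13806689227/17843862712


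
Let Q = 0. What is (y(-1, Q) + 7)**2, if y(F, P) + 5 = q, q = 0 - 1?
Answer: 1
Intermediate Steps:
q = -1
y(F, P) = -6 (y(F, P) = -5 - 1 = -6)
(y(-1, Q) + 7)**2 = (-6 + 7)**2 = 1**2 = 1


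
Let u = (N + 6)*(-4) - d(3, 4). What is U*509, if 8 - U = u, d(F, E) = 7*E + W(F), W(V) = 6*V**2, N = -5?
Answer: 47846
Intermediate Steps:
d(F, E) = 6*F**2 + 7*E (d(F, E) = 7*E + 6*F**2 = 6*F**2 + 7*E)
u = -86 (u = (-5 + 6)*(-4) - (6*3**2 + 7*4) = 1*(-4) - (6*9 + 28) = -4 - (54 + 28) = -4 - 1*82 = -4 - 82 = -86)
U = 94 (U = 8 - 1*(-86) = 8 + 86 = 94)
U*509 = 94*509 = 47846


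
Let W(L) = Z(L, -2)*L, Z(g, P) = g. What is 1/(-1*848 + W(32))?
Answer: 1/176 ≈ 0.0056818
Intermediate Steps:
W(L) = L² (W(L) = L*L = L²)
1/(-1*848 + W(32)) = 1/(-1*848 + 32²) = 1/(-848 + 1024) = 1/176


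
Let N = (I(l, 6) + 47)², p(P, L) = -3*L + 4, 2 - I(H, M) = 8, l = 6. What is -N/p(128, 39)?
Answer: 1681/113 ≈ 14.876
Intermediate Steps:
I(H, M) = -6 (I(H, M) = 2 - 1*8 = 2 - 8 = -6)
p(P, L) = 4 - 3*L
N = 1681 (N = (-6 + 47)² = 41² = 1681)
-N/p(128, 39) = -1681/(4 - 3*39) = -1681/(4 - 117) = -1681/(-113) = -1681*(-1)/113 = -1*(-1681/113) = 1681/113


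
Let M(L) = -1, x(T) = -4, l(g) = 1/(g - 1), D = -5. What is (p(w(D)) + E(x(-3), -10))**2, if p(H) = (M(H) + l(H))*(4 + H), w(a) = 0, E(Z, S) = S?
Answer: 324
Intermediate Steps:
l(g) = 1/(-1 + g)
p(H) = (-1 + 1/(-1 + H))*(4 + H)
(p(w(D)) + E(x(-3), -10))**2 = ((8 - 1*0**2 - 2*0)/(-1 + 0) - 10)**2 = ((8 - 1*0 + 0)/(-1) - 10)**2 = (-(8 + 0 + 0) - 10)**2 = (-1*8 - 10)**2 = (-8 - 10)**2 = (-18)**2 = 324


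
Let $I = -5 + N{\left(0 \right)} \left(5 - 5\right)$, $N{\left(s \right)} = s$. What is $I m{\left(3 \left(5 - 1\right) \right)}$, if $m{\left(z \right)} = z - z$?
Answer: $0$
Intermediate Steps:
$m{\left(z \right)} = 0$
$I = -5$ ($I = -5 + 0 \left(5 - 5\right) = -5 + 0 \cdot 0 = -5 + 0 = -5$)
$I m{\left(3 \left(5 - 1\right) \right)} = \left(-5\right) 0 = 0$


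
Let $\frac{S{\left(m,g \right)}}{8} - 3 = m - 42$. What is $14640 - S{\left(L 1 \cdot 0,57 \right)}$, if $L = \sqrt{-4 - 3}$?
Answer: $14952$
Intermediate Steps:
$L = i \sqrt{7}$ ($L = \sqrt{-7} = i \sqrt{7} \approx 2.6458 i$)
$S{\left(m,g \right)} = -312 + 8 m$ ($S{\left(m,g \right)} = 24 + 8 \left(m - 42\right) = 24 + 8 \left(-42 + m\right) = 24 + \left(-336 + 8 m\right) = -312 + 8 m$)
$14640 - S{\left(L 1 \cdot 0,57 \right)} = 14640 - \left(-312 + 8 i \sqrt{7} \cdot 1 \cdot 0\right) = 14640 - \left(-312 + 8 i \sqrt{7} \cdot 0\right) = 14640 - \left(-312 + 8 \cdot 0\right) = 14640 - \left(-312 + 0\right) = 14640 - -312 = 14640 + 312 = 14952$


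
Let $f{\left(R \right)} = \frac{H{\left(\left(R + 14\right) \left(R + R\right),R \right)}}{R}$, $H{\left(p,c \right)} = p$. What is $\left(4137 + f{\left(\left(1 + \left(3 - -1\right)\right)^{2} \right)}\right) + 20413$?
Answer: $24628$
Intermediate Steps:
$f{\left(R \right)} = 28 + 2 R$ ($f{\left(R \right)} = \frac{\left(R + 14\right) \left(R + R\right)}{R} = \frac{\left(14 + R\right) 2 R}{R} = \frac{2 R \left(14 + R\right)}{R} = 28 + 2 R$)
$\left(4137 + f{\left(\left(1 + \left(3 - -1\right)\right)^{2} \right)}\right) + 20413 = \left(4137 + \left(28 + 2 \left(1 + \left(3 - -1\right)\right)^{2}\right)\right) + 20413 = \left(4137 + \left(28 + 2 \left(1 + \left(3 + 1\right)\right)^{2}\right)\right) + 20413 = \left(4137 + \left(28 + 2 \left(1 + 4\right)^{2}\right)\right) + 20413 = \left(4137 + \left(28 + 2 \cdot 5^{2}\right)\right) + 20413 = \left(4137 + \left(28 + 2 \cdot 25\right)\right) + 20413 = \left(4137 + \left(28 + 50\right)\right) + 20413 = \left(4137 + 78\right) + 20413 = 4215 + 20413 = 24628$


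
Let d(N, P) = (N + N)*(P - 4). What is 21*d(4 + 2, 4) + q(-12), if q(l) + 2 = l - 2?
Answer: -16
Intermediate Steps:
d(N, P) = 2*N*(-4 + P) (d(N, P) = (2*N)*(-4 + P) = 2*N*(-4 + P))
q(l) = -4 + l (q(l) = -2 + (l - 2) = -2 + (-2 + l) = -4 + l)
21*d(4 + 2, 4) + q(-12) = 21*(2*(4 + 2)*(-4 + 4)) + (-4 - 12) = 21*(2*6*0) - 16 = 21*0 - 16 = 0 - 16 = -16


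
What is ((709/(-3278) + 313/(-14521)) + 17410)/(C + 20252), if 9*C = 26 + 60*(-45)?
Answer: 7458316723593/8548645305772 ≈ 0.87246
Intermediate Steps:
C = -2674/9 (C = (26 + 60*(-45))/9 = (26 - 2700)/9 = (1/9)*(-2674) = -2674/9 ≈ -297.11)
((709/(-3278) + 313/(-14521)) + 17410)/(C + 20252) = ((709/(-3278) + 313/(-14521)) + 17410)/(-2674/9 + 20252) = ((709*(-1/3278) + 313*(-1/14521)) + 17410)/(179594/9) = ((-709/3278 - 313/14521) + 17410)*(9/179594) = (-11321403/47599838 + 17410)*(9/179594) = (828701858177/47599838)*(9/179594) = 7458316723593/8548645305772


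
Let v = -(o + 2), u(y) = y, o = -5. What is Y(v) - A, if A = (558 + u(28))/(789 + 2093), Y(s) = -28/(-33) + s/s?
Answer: 7112/4323 ≈ 1.6452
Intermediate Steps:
v = 3 (v = -(-5 + 2) = -1*(-3) = 3)
Y(s) = 61/33 (Y(s) = -28*(-1/33) + 1 = 28/33 + 1 = 61/33)
A = 293/1441 (A = (558 + 28)/(789 + 2093) = 586/2882 = 586*(1/2882) = 293/1441 ≈ 0.20333)
Y(v) - A = 61/33 - 1*293/1441 = 61/33 - 293/1441 = 7112/4323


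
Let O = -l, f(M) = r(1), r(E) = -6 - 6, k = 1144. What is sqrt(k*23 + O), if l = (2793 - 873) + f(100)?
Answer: 2*sqrt(6101) ≈ 156.22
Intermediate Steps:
r(E) = -12
f(M) = -12
l = 1908 (l = (2793 - 873) - 12 = 1920 - 12 = 1908)
O = -1908 (O = -1*1908 = -1908)
sqrt(k*23 + O) = sqrt(1144*23 - 1908) = sqrt(26312 - 1908) = sqrt(24404) = 2*sqrt(6101)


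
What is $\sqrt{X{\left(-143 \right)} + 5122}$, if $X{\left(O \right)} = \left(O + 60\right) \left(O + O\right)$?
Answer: $2 \sqrt{7215} \approx 169.88$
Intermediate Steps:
$X{\left(O \right)} = 2 O \left(60 + O\right)$ ($X{\left(O \right)} = \left(60 + O\right) 2 O = 2 O \left(60 + O\right)$)
$\sqrt{X{\left(-143 \right)} + 5122} = \sqrt{2 \left(-143\right) \left(60 - 143\right) + 5122} = \sqrt{2 \left(-143\right) \left(-83\right) + 5122} = \sqrt{23738 + 5122} = \sqrt{28860} = 2 \sqrt{7215}$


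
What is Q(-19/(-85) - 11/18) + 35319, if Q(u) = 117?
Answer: 35436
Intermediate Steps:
Q(-19/(-85) - 11/18) + 35319 = 117 + 35319 = 35436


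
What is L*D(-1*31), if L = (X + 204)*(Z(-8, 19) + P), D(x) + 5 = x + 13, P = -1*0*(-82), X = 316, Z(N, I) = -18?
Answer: 215280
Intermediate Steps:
P = 0 (P = 0*(-82) = 0)
D(x) = 8 + x (D(x) = -5 + (x + 13) = -5 + (13 + x) = 8 + x)
L = -9360 (L = (316 + 204)*(-18 + 0) = 520*(-18) = -9360)
L*D(-1*31) = -9360*(8 - 1*31) = -9360*(8 - 31) = -9360*(-23) = 215280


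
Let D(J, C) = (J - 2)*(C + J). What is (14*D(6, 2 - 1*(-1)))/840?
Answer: 3/5 ≈ 0.60000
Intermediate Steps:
D(J, C) = (-2 + J)*(C + J)
(14*D(6, 2 - 1*(-1)))/840 = (14*(6**2 - 2*(2 - 1*(-1)) - 2*6 + (2 - 1*(-1))*6))/840 = (14*(36 - 2*(2 + 1) - 12 + (2 + 1)*6))*(1/840) = (14*(36 - 2*3 - 12 + 3*6))*(1/840) = (14*(36 - 6 - 12 + 18))*(1/840) = (14*36)*(1/840) = 504*(1/840) = 3/5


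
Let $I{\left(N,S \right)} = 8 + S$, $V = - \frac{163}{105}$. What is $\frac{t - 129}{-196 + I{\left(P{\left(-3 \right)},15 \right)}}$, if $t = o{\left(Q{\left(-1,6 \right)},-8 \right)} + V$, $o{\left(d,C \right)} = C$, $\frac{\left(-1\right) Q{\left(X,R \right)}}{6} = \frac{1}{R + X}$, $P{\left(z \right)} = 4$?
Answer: $\frac{14548}{18165} \approx 0.80088$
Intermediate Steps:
$Q{\left(X,R \right)} = - \frac{6}{R + X}$
$V = - \frac{163}{105}$ ($V = \left(-163\right) \frac{1}{105} = - \frac{163}{105} \approx -1.5524$)
$t = - \frac{1003}{105}$ ($t = -8 - \frac{163}{105} = - \frac{1003}{105} \approx -9.5524$)
$\frac{t - 129}{-196 + I{\left(P{\left(-3 \right)},15 \right)}} = \frac{- \frac{1003}{105} - 129}{-196 + \left(8 + 15\right)} = - \frac{14548}{105 \left(-196 + 23\right)} = - \frac{14548}{105 \left(-173\right)} = \left(- \frac{14548}{105}\right) \left(- \frac{1}{173}\right) = \frac{14548}{18165}$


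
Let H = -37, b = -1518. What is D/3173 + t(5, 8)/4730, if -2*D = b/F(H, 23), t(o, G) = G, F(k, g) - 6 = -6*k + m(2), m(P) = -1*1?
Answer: 4676119/1703440915 ≈ 0.0027451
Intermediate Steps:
m(P) = -1
F(k, g) = 5 - 6*k (F(k, g) = 6 + (-6*k - 1) = 6 + (-1 - 6*k) = 5 - 6*k)
D = 759/227 (D = -(-759)/(5 - 6*(-37)) = -(-759)/(5 + 222) = -(-759)/227 = -1/2*(-1518/227) = 759/227 ≈ 3.3436)
D/3173 + t(5, 8)/4730 = (759/227)/3173 + 8/4730 = (759/227)*(1/3173) + 8*(1/4730) = 759/720271 + 4/2365 = 4676119/1703440915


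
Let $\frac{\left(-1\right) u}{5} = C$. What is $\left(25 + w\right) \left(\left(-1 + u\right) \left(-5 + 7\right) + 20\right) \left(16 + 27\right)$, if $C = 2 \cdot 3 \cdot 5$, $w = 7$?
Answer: $-388032$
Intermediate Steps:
$C = 30$ ($C = 6 \cdot 5 = 30$)
$u = -150$ ($u = \left(-5\right) 30 = -150$)
$\left(25 + w\right) \left(\left(-1 + u\right) \left(-5 + 7\right) + 20\right) \left(16 + 27\right) = \left(25 + 7\right) \left(\left(-1 - 150\right) \left(-5 + 7\right) + 20\right) \left(16 + 27\right) = 32 \left(\left(-151\right) 2 + 20\right) 43 = 32 \left(-302 + 20\right) 43 = 32 \left(-282\right) 43 = \left(-9024\right) 43 = -388032$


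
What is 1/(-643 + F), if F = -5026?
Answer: -1/5669 ≈ -0.00017640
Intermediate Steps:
1/(-643 + F) = 1/(-643 - 5026) = 1/(-5669) = -1/5669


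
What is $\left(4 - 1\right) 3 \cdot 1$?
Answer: $9$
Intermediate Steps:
$\left(4 - 1\right) 3 \cdot 1 = 3 \cdot 3 \cdot 1 = 9 \cdot 1 = 9$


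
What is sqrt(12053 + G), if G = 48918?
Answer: sqrt(60971) ≈ 246.92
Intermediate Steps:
sqrt(12053 + G) = sqrt(12053 + 48918) = sqrt(60971)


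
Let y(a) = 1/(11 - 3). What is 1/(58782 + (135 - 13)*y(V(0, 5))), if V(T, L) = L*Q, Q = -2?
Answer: 4/235189 ≈ 1.7008e-5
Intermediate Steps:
V(T, L) = -2*L (V(T, L) = L*(-2) = -2*L)
y(a) = 1/8
1/(58782 + (135 - 13)*y(V(0, 5))) = 1/(58782 + (135 - 13)*(1/8)) = 1/(58782 + 122*(1/8)) = 1/(58782 + 61/4) = 1/(235189/4) = 4/235189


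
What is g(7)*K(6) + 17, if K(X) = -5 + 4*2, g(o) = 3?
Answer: 26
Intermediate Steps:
K(X) = 3 (K(X) = -5 + 8 = 3)
g(7)*K(6) + 17 = 3*3 + 17 = 9 + 17 = 26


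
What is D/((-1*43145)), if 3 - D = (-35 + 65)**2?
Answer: 897/43145 ≈ 0.020790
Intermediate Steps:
D = -897 (D = 3 - (-35 + 65)**2 = 3 - 1*30**2 = 3 - 1*900 = 3 - 900 = -897)
D/((-1*43145)) = -897/((-1*43145)) = -897/(-43145) = -897*(-1/43145) = 897/43145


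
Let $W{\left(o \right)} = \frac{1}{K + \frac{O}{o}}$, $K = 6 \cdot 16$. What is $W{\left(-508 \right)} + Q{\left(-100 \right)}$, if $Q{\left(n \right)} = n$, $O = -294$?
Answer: $- \frac{2452846}{24531} \approx -99.99$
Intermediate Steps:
$K = 96$
$W{\left(o \right)} = \frac{1}{96 - \frac{294}{o}}$
$W{\left(-508 \right)} + Q{\left(-100 \right)} = \frac{1}{6} \left(-508\right) \frac{1}{-49 + 16 \left(-508\right)} - 100 = \frac{1}{6} \left(-508\right) \frac{1}{-49 - 8128} - 100 = \frac{1}{6} \left(-508\right) \frac{1}{-8177} - 100 = \frac{1}{6} \left(-508\right) \left(- \frac{1}{8177}\right) - 100 = \frac{254}{24531} - 100 = - \frac{2452846}{24531}$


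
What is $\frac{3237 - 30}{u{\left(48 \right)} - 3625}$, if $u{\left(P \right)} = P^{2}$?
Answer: $- \frac{3207}{1321} \approx -2.4277$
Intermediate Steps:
$\frac{3237 - 30}{u{\left(48 \right)} - 3625} = \frac{3237 - 30}{48^{2} - 3625} = \frac{3237 + \left(-1589 + 1559\right)}{2304 - 3625} = \frac{3237 - 30}{-1321} = 3207 \left(- \frac{1}{1321}\right) = - \frac{3207}{1321}$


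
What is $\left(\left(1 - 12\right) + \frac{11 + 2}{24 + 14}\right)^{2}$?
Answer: $\frac{164025}{1444} \approx 113.59$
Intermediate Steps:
$\left(\left(1 - 12\right) + \frac{11 + 2}{24 + 14}\right)^{2} = \left(\left(1 - 12\right) + \frac{13}{38}\right)^{2} = \left(-11 + 13 \cdot \frac{1}{38}\right)^{2} = \left(-11 + \frac{13}{38}\right)^{2} = \left(- \frac{405}{38}\right)^{2} = \frac{164025}{1444}$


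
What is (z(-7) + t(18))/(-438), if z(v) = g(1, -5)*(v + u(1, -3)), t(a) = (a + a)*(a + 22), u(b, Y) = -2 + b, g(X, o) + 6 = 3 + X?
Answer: -728/219 ≈ -3.3242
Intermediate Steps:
g(X, o) = -3 + X (g(X, o) = -6 + (3 + X) = -3 + X)
t(a) = 2*a*(22 + a) (t(a) = (2*a)*(22 + a) = 2*a*(22 + a))
z(v) = 2 - 2*v (z(v) = (-3 + 1)*(v + (-2 + 1)) = -2*(v - 1) = -2*(-1 + v) = 2 - 2*v)
(z(-7) + t(18))/(-438) = ((2 - 2*(-7)) + 2*18*(22 + 18))/(-438) = ((2 + 14) + 2*18*40)*(-1/438) = (16 + 1440)*(-1/438) = 1456*(-1/438) = -728/219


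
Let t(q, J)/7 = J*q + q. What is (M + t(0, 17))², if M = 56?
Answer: 3136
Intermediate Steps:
t(q, J) = 7*q + 7*J*q (t(q, J) = 7*(J*q + q) = 7*(q + J*q) = 7*q + 7*J*q)
(M + t(0, 17))² = (56 + 7*0*(1 + 17))² = (56 + 7*0*18)² = (56 + 0)² = 56² = 3136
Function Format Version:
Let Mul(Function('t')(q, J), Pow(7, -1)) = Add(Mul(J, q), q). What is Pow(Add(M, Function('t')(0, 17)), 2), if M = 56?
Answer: 3136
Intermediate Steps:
Function('t')(q, J) = Add(Mul(7, q), Mul(7, J, q)) (Function('t')(q, J) = Mul(7, Add(Mul(J, q), q)) = Mul(7, Add(q, Mul(J, q))) = Add(Mul(7, q), Mul(7, J, q)))
Pow(Add(M, Function('t')(0, 17)), 2) = Pow(Add(56, Mul(7, 0, Add(1, 17))), 2) = Pow(Add(56, Mul(7, 0, 18)), 2) = Pow(Add(56, 0), 2) = Pow(56, 2) = 3136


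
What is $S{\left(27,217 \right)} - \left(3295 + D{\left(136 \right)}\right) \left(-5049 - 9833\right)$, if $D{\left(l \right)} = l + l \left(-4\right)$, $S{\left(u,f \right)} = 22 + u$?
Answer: $42964383$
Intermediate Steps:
$D{\left(l \right)} = - 3 l$ ($D{\left(l \right)} = l - 4 l = - 3 l$)
$S{\left(27,217 \right)} - \left(3295 + D{\left(136 \right)}\right) \left(-5049 - 9833\right) = \left(22 + 27\right) - \left(3295 - 408\right) \left(-5049 - 9833\right) = 49 - \left(3295 - 408\right) \left(-14882\right) = 49 - 2887 \left(-14882\right) = 49 - -42964334 = 49 + 42964334 = 42964383$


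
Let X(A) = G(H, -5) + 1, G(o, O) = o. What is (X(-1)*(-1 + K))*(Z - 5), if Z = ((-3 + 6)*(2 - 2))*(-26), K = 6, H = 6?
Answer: -175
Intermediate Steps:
X(A) = 7 (X(A) = 6 + 1 = 7)
Z = 0 (Z = (3*0)*(-26) = 0*(-26) = 0)
(X(-1)*(-1 + K))*(Z - 5) = (7*(-1 + 6))*(0 - 5) = (7*5)*(-5) = 35*(-5) = -175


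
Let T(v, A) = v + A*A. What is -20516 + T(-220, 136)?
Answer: -2240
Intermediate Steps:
T(v, A) = v + A²
-20516 + T(-220, 136) = -20516 + (-220 + 136²) = -20516 + (-220 + 18496) = -20516 + 18276 = -2240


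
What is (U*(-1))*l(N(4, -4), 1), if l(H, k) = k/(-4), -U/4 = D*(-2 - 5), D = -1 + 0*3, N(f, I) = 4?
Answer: -7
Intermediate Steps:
D = -1 (D = -1 + 0 = -1)
U = -28 (U = -(-4)*(-2 - 5) = -(-4)*(-7) = -4*7 = -28)
l(H, k) = -k/4 (l(H, k) = k*(-1/4) = -k/4)
(U*(-1))*l(N(4, -4), 1) = (-28*(-1))*(-1/4*1) = 28*(-1/4) = -7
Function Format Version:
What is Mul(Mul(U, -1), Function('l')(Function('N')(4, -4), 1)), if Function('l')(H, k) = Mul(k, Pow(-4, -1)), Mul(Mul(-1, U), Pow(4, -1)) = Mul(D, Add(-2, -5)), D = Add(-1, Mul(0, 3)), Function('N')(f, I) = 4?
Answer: -7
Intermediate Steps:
D = -1 (D = Add(-1, 0) = -1)
U = -28 (U = Mul(-4, Mul(-1, Add(-2, -5))) = Mul(-4, Mul(-1, -7)) = Mul(-4, 7) = -28)
Function('l')(H, k) = Mul(Rational(-1, 4), k) (Function('l')(H, k) = Mul(k, Rational(-1, 4)) = Mul(Rational(-1, 4), k))
Mul(Mul(U, -1), Function('l')(Function('N')(4, -4), 1)) = Mul(Mul(-28, -1), Mul(Rational(-1, 4), 1)) = Mul(28, Rational(-1, 4)) = -7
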